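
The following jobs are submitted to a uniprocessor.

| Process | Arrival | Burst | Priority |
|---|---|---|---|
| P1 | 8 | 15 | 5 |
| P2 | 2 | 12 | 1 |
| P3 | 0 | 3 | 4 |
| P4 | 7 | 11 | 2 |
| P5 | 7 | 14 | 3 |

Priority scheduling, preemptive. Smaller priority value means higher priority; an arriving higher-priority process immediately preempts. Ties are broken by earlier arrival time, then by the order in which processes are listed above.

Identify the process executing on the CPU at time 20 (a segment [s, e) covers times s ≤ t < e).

Timeline: | P3 0-2 | P2 2-14 | P4 14-25 | P5 25-39 | P3 39-40 | P1 40-55 |
Completion: P1=55  P2=14  P3=40  P4=25  P5=39

P4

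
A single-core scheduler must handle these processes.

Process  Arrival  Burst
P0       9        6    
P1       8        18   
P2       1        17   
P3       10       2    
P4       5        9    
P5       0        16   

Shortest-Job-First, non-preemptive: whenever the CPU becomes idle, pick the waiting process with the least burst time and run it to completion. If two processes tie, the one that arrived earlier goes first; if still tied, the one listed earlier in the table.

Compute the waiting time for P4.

Timeline: | P5 0-16 | P3 16-18 | P0 18-24 | P4 24-33 | P2 33-50 | P1 50-68 |
Completion: P0=24  P1=68  P2=50  P3=18  P4=33  P5=16
Turnaround (C−A): P0=15  P1=60  P2=49  P3=8  P4=28  P5=16
Waiting(P4) = turnaround − burst = 28 − 9 = 19

19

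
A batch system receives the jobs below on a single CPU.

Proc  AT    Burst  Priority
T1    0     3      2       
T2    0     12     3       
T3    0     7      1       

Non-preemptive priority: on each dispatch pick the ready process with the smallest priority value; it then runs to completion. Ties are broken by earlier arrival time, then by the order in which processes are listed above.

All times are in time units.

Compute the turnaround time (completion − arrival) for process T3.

7

Timeline: | T3 0-7 | T1 7-10 | T2 10-22 |
Completion: T1=10  T2=22  T3=7
Turnaround (C−A): T1=10  T2=22  T3=7
Turnaround(T3) = completion − arrival = 7 − 0 = 7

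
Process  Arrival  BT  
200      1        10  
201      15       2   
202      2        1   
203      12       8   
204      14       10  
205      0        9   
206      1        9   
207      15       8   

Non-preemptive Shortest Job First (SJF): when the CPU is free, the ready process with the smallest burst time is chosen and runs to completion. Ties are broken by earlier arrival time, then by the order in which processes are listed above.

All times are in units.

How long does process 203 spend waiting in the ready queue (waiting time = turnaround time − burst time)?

Schedule: | 205 0-9 | 202 9-10 | 206 10-19 | 201 19-21 | 203 21-29 | 207 29-37 | 200 37-47 | 204 47-57 |
Completion: 200=47  201=21  202=10  203=29  204=57  205=9  206=19  207=37
Turnaround (C−A): 200=46  201=6  202=8  203=17  204=43  205=9  206=18  207=22
Waiting(203) = turnaround − burst = 17 − 8 = 9

9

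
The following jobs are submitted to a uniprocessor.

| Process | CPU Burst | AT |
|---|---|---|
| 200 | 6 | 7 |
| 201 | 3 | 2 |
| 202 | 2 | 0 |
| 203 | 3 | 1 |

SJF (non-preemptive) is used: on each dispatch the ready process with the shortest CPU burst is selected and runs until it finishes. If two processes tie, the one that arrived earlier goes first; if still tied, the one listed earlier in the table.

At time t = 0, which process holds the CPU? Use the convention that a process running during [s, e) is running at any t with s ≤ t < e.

Gantt: | 202 0-2 | 203 2-5 | 201 5-8 | 200 8-14 |
Completion: 200=14  201=8  202=2  203=5
Turnaround (C−A): 200=7  201=6  202=2  203=4

202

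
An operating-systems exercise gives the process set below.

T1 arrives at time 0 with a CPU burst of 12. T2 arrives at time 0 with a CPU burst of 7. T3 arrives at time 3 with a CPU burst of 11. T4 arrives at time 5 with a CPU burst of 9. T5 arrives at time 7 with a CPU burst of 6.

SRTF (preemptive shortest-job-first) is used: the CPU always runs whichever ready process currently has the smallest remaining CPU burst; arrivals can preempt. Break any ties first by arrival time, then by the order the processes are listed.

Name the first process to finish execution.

Timeline: | T2 0-7 | T5 7-13 | T4 13-22 | T3 22-33 | T1 33-45 |
Completion: T1=45  T2=7  T3=33  T4=22  T5=13
Turnaround (C−A): T1=45  T2=7  T3=30  T4=17  T5=6
Finish order: T2 → T5 → T4 → T3 → T1

T2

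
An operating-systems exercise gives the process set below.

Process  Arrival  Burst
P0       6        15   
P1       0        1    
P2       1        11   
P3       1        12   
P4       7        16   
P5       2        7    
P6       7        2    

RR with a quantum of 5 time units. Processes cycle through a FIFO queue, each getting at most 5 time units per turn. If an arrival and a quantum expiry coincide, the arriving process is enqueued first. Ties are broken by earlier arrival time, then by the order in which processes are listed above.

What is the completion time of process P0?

Schedule: | P1 0-1 | P2 1-6 | P3 6-11 | P5 11-16 | P0 16-21 | P2 21-26 | P4 26-31 | P6 31-33 | P3 33-38 | P5 38-40 | P0 40-45 | P2 45-46 | P4 46-51 | P3 51-53 | P0 53-58 | P4 58-64 |
Completion: P0=58  P1=1  P2=46  P3=53  P4=64  P5=40  P6=33
Turnaround (C−A): P0=52  P1=1  P2=45  P3=52  P4=57  P5=38  P6=26

58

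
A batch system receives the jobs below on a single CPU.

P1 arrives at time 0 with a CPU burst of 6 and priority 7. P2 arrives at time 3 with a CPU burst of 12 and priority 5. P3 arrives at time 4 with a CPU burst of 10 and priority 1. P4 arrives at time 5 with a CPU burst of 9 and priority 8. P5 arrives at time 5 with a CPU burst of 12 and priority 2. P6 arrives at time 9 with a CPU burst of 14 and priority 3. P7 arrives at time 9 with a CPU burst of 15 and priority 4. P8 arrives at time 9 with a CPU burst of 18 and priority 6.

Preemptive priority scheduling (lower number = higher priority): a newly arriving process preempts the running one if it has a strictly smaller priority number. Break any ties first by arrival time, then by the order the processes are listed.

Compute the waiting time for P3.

Gantt: | P1 0-3 | P2 3-4 | P3 4-14 | P5 14-26 | P6 26-40 | P7 40-55 | P2 55-66 | P8 66-84 | P1 84-87 | P4 87-96 |
Completion: P1=87  P2=66  P3=14  P4=96  P5=26  P6=40  P7=55  P8=84
Turnaround (C−A): P1=87  P2=63  P3=10  P4=91  P5=21  P6=31  P7=46  P8=75
Waiting(P3) = turnaround − burst = 10 − 10 = 0

0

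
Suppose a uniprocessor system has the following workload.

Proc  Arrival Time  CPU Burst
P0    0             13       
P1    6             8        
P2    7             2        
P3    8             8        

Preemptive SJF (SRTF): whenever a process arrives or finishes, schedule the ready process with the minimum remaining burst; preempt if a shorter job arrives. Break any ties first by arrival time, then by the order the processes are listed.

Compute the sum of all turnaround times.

Schedule: | P0 0-7 | P2 7-9 | P0 9-15 | P1 15-23 | P3 23-31 |
Completion: P0=15  P1=23  P2=9  P3=31
Turnaround (C−A): P0=15  P1=17  P2=2  P3=23
Turnaround = completion − arrival: P0=15, P1=17, P2=2, P3=23
Total turnaround = 15 + 17 + 2 + 23 = 57

57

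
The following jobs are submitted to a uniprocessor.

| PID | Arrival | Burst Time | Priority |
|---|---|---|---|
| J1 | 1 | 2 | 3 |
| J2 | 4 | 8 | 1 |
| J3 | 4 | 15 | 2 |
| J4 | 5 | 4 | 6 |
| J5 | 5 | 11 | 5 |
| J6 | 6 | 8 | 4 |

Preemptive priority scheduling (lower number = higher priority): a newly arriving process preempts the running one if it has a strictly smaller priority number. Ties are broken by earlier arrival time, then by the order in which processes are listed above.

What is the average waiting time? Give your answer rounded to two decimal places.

Schedule: | idle 0-1 | J1 1-3 | idle 3-4 | J2 4-12 | J3 12-27 | J6 27-35 | J5 35-46 | J4 46-50 |
Completion: J1=3  J2=12  J3=27  J4=50  J5=46  J6=35
Turnaround (C−A): J1=2  J2=8  J3=23  J4=45  J5=41  J6=29
Waiting times: J1=0, J2=0, J3=8, J4=41, J5=30, J6=21
Average waiting = (0+0+8+41+30+21) / 6 = 100/6 = 16.67

16.67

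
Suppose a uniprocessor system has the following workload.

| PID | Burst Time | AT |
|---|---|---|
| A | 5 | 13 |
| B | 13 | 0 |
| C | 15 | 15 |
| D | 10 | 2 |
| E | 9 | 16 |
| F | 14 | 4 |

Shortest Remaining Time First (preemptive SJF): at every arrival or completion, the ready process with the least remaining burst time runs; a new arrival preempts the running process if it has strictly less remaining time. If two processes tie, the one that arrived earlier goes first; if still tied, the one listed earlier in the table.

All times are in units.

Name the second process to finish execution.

A

Gantt: | B 0-2 | D 2-12 | B 12-13 | A 13-18 | E 18-27 | B 27-37 | F 37-51 | C 51-66 |
Completion: A=18  B=37  C=66  D=12  E=27  F=51
Turnaround (C−A): A=5  B=37  C=51  D=10  E=11  F=47
Finish order: D → A → E → B → F → C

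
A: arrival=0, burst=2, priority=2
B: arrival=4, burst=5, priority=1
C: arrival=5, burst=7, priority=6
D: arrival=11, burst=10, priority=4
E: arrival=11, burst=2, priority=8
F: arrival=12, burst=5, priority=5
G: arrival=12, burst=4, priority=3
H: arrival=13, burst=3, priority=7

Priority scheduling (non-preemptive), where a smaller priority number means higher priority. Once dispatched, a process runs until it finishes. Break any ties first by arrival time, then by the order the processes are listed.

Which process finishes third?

C

Gantt: | A 0-2 | idle 2-4 | B 4-9 | C 9-16 | G 16-20 | D 20-30 | F 30-35 | H 35-38 | E 38-40 |
Completion: A=2  B=9  C=16  D=30  E=40  F=35  G=20  H=38
Turnaround (C−A): A=2  B=5  C=11  D=19  E=29  F=23  G=8  H=25
Finish order: A → B → C → G → D → F → H → E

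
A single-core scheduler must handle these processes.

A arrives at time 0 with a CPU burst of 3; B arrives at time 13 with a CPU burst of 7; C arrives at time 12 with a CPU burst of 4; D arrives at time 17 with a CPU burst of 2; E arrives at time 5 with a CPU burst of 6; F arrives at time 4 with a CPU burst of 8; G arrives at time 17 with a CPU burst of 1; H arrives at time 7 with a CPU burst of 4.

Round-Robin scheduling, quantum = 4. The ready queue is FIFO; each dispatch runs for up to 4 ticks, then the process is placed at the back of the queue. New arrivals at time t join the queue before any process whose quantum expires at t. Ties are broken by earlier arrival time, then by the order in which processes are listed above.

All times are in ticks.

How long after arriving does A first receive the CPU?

0

Schedule: | A 0-3 | idle 3-4 | F 4-8 | E 8-12 | H 12-16 | F 16-20 | C 20-24 | E 24-26 | B 26-30 | D 30-32 | G 32-33 | B 33-36 |
Completion: A=3  B=36  C=24  D=32  E=26  F=20  G=33  H=16
Turnaround (C−A): A=3  B=23  C=12  D=15  E=21  F=16  G=16  H=9
Response(A) = first start − arrival = 0 − 0 = 0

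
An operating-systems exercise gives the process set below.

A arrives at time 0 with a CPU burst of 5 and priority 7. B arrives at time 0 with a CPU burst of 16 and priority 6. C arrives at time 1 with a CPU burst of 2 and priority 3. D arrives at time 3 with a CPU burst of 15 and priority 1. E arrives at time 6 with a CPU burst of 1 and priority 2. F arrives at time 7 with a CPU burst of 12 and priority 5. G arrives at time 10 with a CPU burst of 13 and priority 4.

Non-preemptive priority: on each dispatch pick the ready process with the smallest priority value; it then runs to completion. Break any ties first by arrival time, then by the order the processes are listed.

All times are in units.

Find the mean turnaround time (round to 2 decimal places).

Timeline: | B 0-16 | D 16-31 | E 31-32 | C 32-34 | G 34-47 | F 47-59 | A 59-64 |
Completion: A=64  B=16  C=34  D=31  E=32  F=59  G=47
Turnaround times: A=64, B=16, C=33, D=28, E=26, F=52, G=37
Average turnaround = (64+16+33+28+26+52+37) / 7 = 256/7 = 36.57

36.57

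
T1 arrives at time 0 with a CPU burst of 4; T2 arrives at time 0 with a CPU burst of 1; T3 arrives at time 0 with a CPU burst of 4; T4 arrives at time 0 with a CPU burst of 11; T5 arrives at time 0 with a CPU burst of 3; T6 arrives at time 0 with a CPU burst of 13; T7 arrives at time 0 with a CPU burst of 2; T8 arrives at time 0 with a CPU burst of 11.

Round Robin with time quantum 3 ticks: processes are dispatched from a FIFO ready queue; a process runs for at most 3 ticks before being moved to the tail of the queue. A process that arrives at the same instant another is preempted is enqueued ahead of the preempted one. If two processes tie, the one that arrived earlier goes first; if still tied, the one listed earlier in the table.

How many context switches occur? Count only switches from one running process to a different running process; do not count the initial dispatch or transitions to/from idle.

19

Schedule: | T1 0-3 | T2 3-4 | T3 4-7 | T4 7-10 | T5 10-13 | T6 13-16 | T7 16-18 | T8 18-21 | T1 21-22 | T3 22-23 | T4 23-26 | T6 26-29 | T8 29-32 | T4 32-35 | T6 35-38 | T8 38-41 | T4 41-43 | T6 43-46 | T8 46-48 | T6 48-49 |
Completion: T1=22  T2=4  T3=23  T4=43  T5=13  T6=49  T7=18  T8=48
Turnaround (C−A): T1=22  T2=4  T3=23  T4=43  T5=13  T6=49  T7=18  T8=48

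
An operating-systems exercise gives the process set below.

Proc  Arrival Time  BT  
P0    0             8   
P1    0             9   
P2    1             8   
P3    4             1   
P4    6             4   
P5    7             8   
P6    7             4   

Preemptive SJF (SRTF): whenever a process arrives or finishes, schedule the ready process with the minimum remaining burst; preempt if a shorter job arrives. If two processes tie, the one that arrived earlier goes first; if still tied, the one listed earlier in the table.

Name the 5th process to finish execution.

Schedule: | P0 0-4 | P3 4-5 | P0 5-9 | P4 9-13 | P6 13-17 | P2 17-25 | P5 25-33 | P1 33-42 |
Completion: P0=9  P1=42  P2=25  P3=5  P4=13  P5=33  P6=17
Turnaround (C−A): P0=9  P1=42  P2=24  P3=1  P4=7  P5=26  P6=10
Finish order: P3 → P0 → P4 → P6 → P2 → P5 → P1

P2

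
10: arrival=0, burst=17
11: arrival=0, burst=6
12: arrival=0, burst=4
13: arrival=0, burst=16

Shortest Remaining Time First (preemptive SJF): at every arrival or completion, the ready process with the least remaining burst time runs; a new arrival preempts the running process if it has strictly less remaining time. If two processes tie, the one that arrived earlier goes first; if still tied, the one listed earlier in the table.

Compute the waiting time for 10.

26

Schedule: | 12 0-4 | 11 4-10 | 13 10-26 | 10 26-43 |
Completion: 10=43  11=10  12=4  13=26
Turnaround (C−A): 10=43  11=10  12=4  13=26
Waiting(10) = turnaround − burst = 43 − 17 = 26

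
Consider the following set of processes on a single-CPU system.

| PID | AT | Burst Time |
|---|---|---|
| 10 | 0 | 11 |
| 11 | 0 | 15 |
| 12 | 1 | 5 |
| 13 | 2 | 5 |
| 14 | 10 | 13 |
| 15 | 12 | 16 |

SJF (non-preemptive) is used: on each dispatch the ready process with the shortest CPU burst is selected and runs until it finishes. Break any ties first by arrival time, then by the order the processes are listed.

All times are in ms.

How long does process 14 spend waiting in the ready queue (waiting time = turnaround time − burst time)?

Schedule: | 10 0-11 | 12 11-16 | 13 16-21 | 14 21-34 | 11 34-49 | 15 49-65 |
Completion: 10=11  11=49  12=16  13=21  14=34  15=65
Waiting(14) = turnaround − burst = 24 − 13 = 11

11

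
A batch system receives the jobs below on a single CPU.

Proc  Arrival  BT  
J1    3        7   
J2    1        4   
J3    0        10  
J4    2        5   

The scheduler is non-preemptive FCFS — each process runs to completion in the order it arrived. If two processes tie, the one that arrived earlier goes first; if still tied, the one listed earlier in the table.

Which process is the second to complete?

Gantt: | J3 0-10 | J2 10-14 | J4 14-19 | J1 19-26 |
Completion: J1=26  J2=14  J3=10  J4=19
Turnaround (C−A): J1=23  J2=13  J3=10  J4=17
Finish order: J3 → J2 → J4 → J1

J2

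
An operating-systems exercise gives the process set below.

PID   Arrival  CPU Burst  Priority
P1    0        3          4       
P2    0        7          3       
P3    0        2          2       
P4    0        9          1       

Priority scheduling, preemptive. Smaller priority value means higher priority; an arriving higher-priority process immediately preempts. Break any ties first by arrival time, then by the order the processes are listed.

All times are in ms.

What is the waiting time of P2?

11

Gantt: | P4 0-9 | P3 9-11 | P2 11-18 | P1 18-21 |
Completion: P1=21  P2=18  P3=11  P4=9
Turnaround (C−A): P1=21  P2=18  P3=11  P4=9
Waiting(P2) = turnaround − burst = 18 − 7 = 11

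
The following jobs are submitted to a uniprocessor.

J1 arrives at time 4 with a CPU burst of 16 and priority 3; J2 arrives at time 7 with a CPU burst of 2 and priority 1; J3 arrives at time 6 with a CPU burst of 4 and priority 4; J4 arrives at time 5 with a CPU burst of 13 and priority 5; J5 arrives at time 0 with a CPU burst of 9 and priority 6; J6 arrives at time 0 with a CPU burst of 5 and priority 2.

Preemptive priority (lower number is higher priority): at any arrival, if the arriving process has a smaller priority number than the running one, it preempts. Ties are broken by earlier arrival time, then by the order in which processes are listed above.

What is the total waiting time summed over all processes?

Timeline: | J6 0-5 | J1 5-7 | J2 7-9 | J1 9-23 | J3 23-27 | J4 27-40 | J5 40-49 |
Completion: J1=23  J2=9  J3=27  J4=40  J5=49  J6=5
Turnaround (C−A): J1=19  J2=2  J3=21  J4=35  J5=49  J6=5
Waiting = turnaround − burst: J1=3, J2=0, J3=17, J4=22, J5=40, J6=0
Total waiting = 3 + 0 + 17 + 22 + 40 + 0 = 82

82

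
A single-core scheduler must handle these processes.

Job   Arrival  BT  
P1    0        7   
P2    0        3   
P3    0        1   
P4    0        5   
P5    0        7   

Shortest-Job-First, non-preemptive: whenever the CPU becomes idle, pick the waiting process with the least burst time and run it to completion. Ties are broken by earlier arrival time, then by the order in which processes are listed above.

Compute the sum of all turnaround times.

53

Schedule: | P3 0-1 | P2 1-4 | P4 4-9 | P1 9-16 | P5 16-23 |
Completion: P1=16  P2=4  P3=1  P4=9  P5=23
Turnaround (C−A): P1=16  P2=4  P3=1  P4=9  P5=23
Turnaround = completion − arrival: P1=16, P2=4, P3=1, P4=9, P5=23
Total turnaround = 16 + 4 + 1 + 9 + 23 = 53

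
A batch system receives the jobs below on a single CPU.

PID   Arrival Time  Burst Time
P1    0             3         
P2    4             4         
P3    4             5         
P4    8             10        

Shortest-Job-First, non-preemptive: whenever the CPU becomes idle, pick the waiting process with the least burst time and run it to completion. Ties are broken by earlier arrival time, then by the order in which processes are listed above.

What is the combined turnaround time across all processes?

Timeline: | P1 0-3 | idle 3-4 | P2 4-8 | P3 8-13 | P4 13-23 |
Completion: P1=3  P2=8  P3=13  P4=23
Turnaround (C−A): P1=3  P2=4  P3=9  P4=15
Turnaround = completion − arrival: P1=3, P2=4, P3=9, P4=15
Total turnaround = 3 + 4 + 9 + 15 = 31

31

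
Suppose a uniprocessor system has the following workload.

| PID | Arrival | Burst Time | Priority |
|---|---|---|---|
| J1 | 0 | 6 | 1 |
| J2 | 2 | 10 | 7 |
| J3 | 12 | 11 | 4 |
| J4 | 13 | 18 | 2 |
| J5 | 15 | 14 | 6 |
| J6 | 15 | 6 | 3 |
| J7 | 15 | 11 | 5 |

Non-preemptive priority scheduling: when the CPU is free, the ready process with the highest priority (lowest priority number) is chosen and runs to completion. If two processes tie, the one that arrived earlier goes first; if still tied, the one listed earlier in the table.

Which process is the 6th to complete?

Gantt: | J1 0-6 | J2 6-16 | J4 16-34 | J6 34-40 | J3 40-51 | J7 51-62 | J5 62-76 |
Completion: J1=6  J2=16  J3=51  J4=34  J5=76  J6=40  J7=62
Turnaround (C−A): J1=6  J2=14  J3=39  J4=21  J5=61  J6=25  J7=47
Finish order: J1 → J2 → J4 → J6 → J3 → J7 → J5

J7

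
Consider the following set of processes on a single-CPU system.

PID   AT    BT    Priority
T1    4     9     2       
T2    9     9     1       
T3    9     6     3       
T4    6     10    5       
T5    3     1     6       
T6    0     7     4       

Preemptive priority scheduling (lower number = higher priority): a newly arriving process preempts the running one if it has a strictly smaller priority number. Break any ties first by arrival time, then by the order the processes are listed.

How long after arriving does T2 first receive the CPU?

0

Timeline: | T6 0-4 | T1 4-9 | T2 9-18 | T1 18-22 | T3 22-28 | T6 28-31 | T4 31-41 | T5 41-42 |
Completion: T1=22  T2=18  T3=28  T4=41  T5=42  T6=31
Turnaround (C−A): T1=18  T2=9  T3=19  T4=35  T5=39  T6=31
Response(T2) = first start − arrival = 9 − 9 = 0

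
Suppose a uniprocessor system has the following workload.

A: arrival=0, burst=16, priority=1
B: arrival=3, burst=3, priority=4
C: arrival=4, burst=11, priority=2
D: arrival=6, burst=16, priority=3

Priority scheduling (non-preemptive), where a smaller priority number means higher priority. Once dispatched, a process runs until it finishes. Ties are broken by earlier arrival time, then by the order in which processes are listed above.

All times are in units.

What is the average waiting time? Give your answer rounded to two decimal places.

Timeline: | A 0-16 | C 16-27 | D 27-43 | B 43-46 |
Completion: A=16  B=46  C=27  D=43
Waiting times: A=0, B=40, C=12, D=21
Average waiting = (0+40+12+21) / 4 = 73/4 = 18.25

18.25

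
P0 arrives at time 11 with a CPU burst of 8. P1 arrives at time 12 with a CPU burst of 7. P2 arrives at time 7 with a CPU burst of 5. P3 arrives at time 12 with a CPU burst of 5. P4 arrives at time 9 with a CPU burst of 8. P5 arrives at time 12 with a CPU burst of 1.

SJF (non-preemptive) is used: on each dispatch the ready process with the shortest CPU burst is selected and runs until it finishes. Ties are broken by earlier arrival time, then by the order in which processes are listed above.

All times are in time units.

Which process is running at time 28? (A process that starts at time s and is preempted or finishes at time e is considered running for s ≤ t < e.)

Schedule: | idle 0-7 | P2 7-12 | P5 12-13 | P3 13-18 | P1 18-25 | P4 25-33 | P0 33-41 |
Completion: P0=41  P1=25  P2=12  P3=18  P4=33  P5=13
Turnaround (C−A): P0=30  P1=13  P2=5  P3=6  P4=24  P5=1

P4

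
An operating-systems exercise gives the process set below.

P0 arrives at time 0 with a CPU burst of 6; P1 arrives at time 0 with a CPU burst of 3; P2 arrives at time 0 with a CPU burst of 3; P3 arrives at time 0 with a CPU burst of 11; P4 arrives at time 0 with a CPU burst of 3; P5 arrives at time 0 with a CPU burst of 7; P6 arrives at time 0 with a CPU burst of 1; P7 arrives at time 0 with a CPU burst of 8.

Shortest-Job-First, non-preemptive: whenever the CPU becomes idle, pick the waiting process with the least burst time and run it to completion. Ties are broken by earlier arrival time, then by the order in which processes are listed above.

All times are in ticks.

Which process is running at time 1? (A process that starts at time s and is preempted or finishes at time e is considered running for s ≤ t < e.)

Gantt: | P6 0-1 | P1 1-4 | P2 4-7 | P4 7-10 | P0 10-16 | P5 16-23 | P7 23-31 | P3 31-42 |
Completion: P0=16  P1=4  P2=7  P3=42  P4=10  P5=23  P6=1  P7=31
Turnaround (C−A): P0=16  P1=4  P2=7  P3=42  P4=10  P5=23  P6=1  P7=31

P1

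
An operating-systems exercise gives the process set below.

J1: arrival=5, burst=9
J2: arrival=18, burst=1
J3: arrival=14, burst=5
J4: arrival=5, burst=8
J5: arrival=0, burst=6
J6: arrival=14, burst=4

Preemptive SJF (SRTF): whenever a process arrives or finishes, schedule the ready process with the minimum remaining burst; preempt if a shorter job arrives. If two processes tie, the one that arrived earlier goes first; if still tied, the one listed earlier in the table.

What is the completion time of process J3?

24

Gantt: | J5 0-6 | J4 6-14 | J6 14-18 | J2 18-19 | J3 19-24 | J1 24-33 |
Completion: J1=33  J2=19  J3=24  J4=14  J5=6  J6=18
Turnaround (C−A): J1=28  J2=1  J3=10  J4=9  J5=6  J6=4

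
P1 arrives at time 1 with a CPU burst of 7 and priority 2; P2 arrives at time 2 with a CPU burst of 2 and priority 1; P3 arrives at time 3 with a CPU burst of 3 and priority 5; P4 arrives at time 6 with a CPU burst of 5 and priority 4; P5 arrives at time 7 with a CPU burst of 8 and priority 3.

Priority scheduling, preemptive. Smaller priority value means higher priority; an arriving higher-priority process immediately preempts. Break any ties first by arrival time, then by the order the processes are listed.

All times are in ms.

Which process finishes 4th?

Gantt: | idle 0-1 | P1 1-2 | P2 2-4 | P1 4-10 | P5 10-18 | P4 18-23 | P3 23-26 |
Completion: P1=10  P2=4  P3=26  P4=23  P5=18
Turnaround (C−A): P1=9  P2=2  P3=23  P4=17  P5=11
Finish order: P2 → P1 → P5 → P4 → P3

P4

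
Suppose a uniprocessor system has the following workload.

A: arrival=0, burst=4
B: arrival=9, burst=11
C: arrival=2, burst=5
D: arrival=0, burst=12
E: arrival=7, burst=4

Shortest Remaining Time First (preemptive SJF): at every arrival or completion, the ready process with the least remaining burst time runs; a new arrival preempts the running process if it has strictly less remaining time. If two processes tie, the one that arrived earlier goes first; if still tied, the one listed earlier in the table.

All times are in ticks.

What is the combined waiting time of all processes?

Schedule: | A 0-4 | C 4-9 | E 9-13 | B 13-24 | D 24-36 |
Completion: A=4  B=24  C=9  D=36  E=13
Turnaround (C−A): A=4  B=15  C=7  D=36  E=6
Waiting = turnaround − burst: A=0, B=4, C=2, D=24, E=2
Total waiting = 0 + 4 + 2 + 24 + 2 = 32

32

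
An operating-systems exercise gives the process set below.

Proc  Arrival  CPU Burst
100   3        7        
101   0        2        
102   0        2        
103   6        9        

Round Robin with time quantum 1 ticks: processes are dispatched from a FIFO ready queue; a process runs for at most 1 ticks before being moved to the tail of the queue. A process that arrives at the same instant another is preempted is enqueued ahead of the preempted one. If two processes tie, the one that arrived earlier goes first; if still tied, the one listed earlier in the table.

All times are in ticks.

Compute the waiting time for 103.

5

Schedule: | 101 0-1 | 102 1-2 | 101 2-3 | 102 3-4 | 100 4-6 | 103 6-7 | 100 7-8 | 103 8-9 | 100 9-10 | 103 10-11 | 100 11-12 | 103 12-13 | 100 13-14 | 103 14-15 | 100 15-16 | 103 16-20 |
Completion: 100=16  101=3  102=4  103=20
Waiting(103) = turnaround − burst = 14 − 9 = 5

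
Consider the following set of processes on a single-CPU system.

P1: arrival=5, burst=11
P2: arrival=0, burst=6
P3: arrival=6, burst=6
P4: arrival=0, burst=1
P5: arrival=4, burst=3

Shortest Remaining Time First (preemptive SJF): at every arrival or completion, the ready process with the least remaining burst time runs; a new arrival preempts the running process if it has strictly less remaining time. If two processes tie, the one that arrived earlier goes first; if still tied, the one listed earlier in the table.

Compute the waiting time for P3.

Schedule: | P4 0-1 | P2 1-7 | P5 7-10 | P3 10-16 | P1 16-27 |
Completion: P1=27  P2=7  P3=16  P4=1  P5=10
Waiting(P3) = turnaround − burst = 10 − 6 = 4

4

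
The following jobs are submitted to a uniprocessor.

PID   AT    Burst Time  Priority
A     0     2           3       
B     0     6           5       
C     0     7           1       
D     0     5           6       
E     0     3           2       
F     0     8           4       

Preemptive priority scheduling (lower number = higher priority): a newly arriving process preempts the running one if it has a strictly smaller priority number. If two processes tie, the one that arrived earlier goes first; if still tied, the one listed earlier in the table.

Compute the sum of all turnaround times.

Timeline: | C 0-7 | E 7-10 | A 10-12 | F 12-20 | B 20-26 | D 26-31 |
Completion: A=12  B=26  C=7  D=31  E=10  F=20
Turnaround (C−A): A=12  B=26  C=7  D=31  E=10  F=20
Turnaround = completion − arrival: A=12, B=26, C=7, D=31, E=10, F=20
Total turnaround = 12 + 26 + 7 + 31 + 10 + 20 = 106

106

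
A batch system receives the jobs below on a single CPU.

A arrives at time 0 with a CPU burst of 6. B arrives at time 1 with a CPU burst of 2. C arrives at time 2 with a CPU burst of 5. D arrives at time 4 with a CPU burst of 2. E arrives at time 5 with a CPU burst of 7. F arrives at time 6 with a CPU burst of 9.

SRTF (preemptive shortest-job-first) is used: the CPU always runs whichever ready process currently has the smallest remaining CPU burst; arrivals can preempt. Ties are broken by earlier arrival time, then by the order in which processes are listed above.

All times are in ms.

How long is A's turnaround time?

10

Schedule: | A 0-1 | B 1-3 | A 3-4 | D 4-6 | A 6-10 | C 10-15 | E 15-22 | F 22-31 |
Completion: A=10  B=3  C=15  D=6  E=22  F=31
Turnaround(A) = completion − arrival = 10 − 0 = 10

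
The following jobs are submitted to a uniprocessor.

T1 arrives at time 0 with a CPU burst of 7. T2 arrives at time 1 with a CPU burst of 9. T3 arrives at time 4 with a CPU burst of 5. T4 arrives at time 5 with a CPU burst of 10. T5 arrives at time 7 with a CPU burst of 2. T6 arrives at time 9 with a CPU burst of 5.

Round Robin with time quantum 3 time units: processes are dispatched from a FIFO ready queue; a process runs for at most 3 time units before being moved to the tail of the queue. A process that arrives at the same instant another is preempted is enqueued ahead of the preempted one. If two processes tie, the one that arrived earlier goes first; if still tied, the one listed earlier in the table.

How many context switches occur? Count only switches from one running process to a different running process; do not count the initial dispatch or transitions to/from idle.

Schedule: | T1 0-3 | T2 3-6 | T1 6-9 | T3 9-12 | T4 12-15 | T2 15-18 | T5 18-20 | T6 20-23 | T1 23-24 | T3 24-26 | T4 26-29 | T2 29-32 | T6 32-34 | T4 34-38 |
Completion: T1=24  T2=32  T3=26  T4=38  T5=20  T6=34
Turnaround (C−A): T1=24  T2=31  T3=22  T4=33  T5=13  T6=25

13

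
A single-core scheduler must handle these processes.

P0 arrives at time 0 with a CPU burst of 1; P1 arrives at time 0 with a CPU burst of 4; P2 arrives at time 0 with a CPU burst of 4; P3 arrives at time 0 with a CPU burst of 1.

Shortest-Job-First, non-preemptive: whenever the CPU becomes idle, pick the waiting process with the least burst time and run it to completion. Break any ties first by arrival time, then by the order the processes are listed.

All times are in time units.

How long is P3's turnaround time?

2

Schedule: | P0 0-1 | P3 1-2 | P1 2-6 | P2 6-10 |
Completion: P0=1  P1=6  P2=10  P3=2
Turnaround(P3) = completion − arrival = 2 − 0 = 2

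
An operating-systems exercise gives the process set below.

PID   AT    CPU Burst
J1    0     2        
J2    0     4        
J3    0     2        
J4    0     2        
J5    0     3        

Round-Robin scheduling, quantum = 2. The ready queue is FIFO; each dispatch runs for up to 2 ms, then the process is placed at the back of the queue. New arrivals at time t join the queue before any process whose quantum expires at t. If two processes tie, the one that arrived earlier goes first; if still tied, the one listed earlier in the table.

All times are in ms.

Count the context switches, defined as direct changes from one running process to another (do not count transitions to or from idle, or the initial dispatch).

Schedule: | J1 0-2 | J2 2-4 | J3 4-6 | J4 6-8 | J5 8-10 | J2 10-12 | J5 12-13 |
Completion: J1=2  J2=12  J3=6  J4=8  J5=13

6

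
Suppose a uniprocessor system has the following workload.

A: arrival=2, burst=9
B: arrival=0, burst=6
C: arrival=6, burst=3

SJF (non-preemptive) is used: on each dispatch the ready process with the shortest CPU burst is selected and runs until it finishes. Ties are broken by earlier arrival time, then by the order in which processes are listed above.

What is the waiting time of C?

0

Schedule: | B 0-6 | C 6-9 | A 9-18 |
Completion: A=18  B=6  C=9
Turnaround (C−A): A=16  B=6  C=3
Waiting(C) = turnaround − burst = 3 − 3 = 0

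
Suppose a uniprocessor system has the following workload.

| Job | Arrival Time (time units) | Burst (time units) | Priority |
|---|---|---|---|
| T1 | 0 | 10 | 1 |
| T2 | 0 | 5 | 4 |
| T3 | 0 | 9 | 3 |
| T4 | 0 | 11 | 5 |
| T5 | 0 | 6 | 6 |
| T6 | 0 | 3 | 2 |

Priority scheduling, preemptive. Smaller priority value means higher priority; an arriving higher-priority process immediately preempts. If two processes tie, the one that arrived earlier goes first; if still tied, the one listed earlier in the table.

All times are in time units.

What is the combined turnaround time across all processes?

Schedule: | T1 0-10 | T6 10-13 | T3 13-22 | T2 22-27 | T4 27-38 | T5 38-44 |
Completion: T1=10  T2=27  T3=22  T4=38  T5=44  T6=13
Turnaround (C−A): T1=10  T2=27  T3=22  T4=38  T5=44  T6=13
Turnaround = completion − arrival: T1=10, T2=27, T3=22, T4=38, T5=44, T6=13
Total turnaround = 10 + 27 + 22 + 38 + 44 + 13 = 154

154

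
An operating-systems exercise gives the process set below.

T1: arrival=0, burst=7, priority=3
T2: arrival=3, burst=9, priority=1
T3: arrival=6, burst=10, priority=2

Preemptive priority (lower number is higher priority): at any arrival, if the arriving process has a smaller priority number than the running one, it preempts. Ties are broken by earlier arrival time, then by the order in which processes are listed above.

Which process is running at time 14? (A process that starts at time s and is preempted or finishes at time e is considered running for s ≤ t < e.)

Timeline: | T1 0-3 | T2 3-12 | T3 12-22 | T1 22-26 |
Completion: T1=26  T2=12  T3=22
Turnaround (C−A): T1=26  T2=9  T3=16

T3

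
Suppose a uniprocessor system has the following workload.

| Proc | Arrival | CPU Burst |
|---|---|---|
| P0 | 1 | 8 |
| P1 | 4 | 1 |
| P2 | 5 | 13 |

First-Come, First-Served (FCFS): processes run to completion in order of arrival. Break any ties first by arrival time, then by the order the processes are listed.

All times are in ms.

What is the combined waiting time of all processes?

10

Timeline: | idle 0-1 | P0 1-9 | P1 9-10 | P2 10-23 |
Completion: P0=9  P1=10  P2=23
Waiting = turnaround − burst: P0=0, P1=5, P2=5
Total waiting = 0 + 5 + 5 = 10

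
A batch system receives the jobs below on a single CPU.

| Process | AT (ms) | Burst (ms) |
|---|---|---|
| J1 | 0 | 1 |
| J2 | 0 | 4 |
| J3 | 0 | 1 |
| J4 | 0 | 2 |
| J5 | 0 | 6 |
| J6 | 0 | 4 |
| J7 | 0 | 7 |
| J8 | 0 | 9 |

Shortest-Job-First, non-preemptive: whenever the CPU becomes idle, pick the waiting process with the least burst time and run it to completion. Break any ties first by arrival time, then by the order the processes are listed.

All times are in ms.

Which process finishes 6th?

J5

Timeline: | J1 0-1 | J3 1-2 | J4 2-4 | J2 4-8 | J6 8-12 | J5 12-18 | J7 18-25 | J8 25-34 |
Completion: J1=1  J2=8  J3=2  J4=4  J5=18  J6=12  J7=25  J8=34
Finish order: J1 → J3 → J4 → J2 → J6 → J5 → J7 → J8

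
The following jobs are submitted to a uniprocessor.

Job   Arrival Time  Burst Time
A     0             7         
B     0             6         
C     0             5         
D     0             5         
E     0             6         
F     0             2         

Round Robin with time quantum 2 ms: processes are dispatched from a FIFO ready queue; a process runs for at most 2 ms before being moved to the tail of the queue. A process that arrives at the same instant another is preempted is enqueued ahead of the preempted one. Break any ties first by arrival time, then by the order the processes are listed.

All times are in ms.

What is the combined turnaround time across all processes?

154

Gantt: | A 0-2 | B 2-4 | C 4-6 | D 6-8 | E 8-10 | F 10-12 | A 12-14 | B 14-16 | C 16-18 | D 18-20 | E 20-22 | A 22-24 | B 24-26 | C 26-27 | D 27-28 | E 28-30 | A 30-31 |
Completion: A=31  B=26  C=27  D=28  E=30  F=12
Turnaround (C−A): A=31  B=26  C=27  D=28  E=30  F=12
Turnaround = completion − arrival: A=31, B=26, C=27, D=28, E=30, F=12
Total turnaround = 31 + 26 + 27 + 28 + 30 + 12 = 154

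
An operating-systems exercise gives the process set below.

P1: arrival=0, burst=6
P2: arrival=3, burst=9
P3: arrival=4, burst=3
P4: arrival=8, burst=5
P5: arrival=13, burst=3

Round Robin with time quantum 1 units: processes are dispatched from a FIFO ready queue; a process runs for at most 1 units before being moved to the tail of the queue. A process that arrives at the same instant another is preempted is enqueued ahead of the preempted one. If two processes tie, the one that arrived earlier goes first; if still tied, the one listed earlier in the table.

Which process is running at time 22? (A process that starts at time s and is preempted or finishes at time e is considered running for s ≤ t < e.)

P2

Gantt: | P1 0-3 | P2 3-4 | P1 4-5 | P3 5-6 | P2 6-7 | P1 7-8 | P3 8-9 | P2 9-10 | P4 10-11 | P1 11-12 | P3 12-13 | P2 13-14 | P4 14-15 | P5 15-16 | P2 16-17 | P4 17-18 | P5 18-19 | P2 19-20 | P4 20-21 | P5 21-22 | P2 22-23 | P4 23-24 | P2 24-26 |
Completion: P1=12  P2=26  P3=13  P4=24  P5=22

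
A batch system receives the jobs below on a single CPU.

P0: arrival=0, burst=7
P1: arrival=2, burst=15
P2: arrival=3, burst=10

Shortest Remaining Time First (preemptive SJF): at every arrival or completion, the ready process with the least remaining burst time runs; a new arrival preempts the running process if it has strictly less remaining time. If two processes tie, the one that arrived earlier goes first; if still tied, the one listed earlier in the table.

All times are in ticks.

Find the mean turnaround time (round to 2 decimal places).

Timeline: | P0 0-7 | P2 7-17 | P1 17-32 |
Completion: P0=7  P1=32  P2=17
Turnaround (C−A): P0=7  P1=30  P2=14
Turnaround times: P0=7, P1=30, P2=14
Average turnaround = (7+30+14) / 3 = 51/3 = 17.00

17.00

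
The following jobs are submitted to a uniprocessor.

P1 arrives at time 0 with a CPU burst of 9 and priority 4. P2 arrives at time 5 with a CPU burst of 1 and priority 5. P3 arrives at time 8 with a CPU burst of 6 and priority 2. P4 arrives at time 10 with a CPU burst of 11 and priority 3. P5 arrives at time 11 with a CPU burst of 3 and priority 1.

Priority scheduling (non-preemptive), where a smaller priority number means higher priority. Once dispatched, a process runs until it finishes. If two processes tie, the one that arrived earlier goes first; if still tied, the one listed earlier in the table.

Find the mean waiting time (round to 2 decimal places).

Gantt: | P1 0-9 | P3 9-15 | P5 15-18 | P4 18-29 | P2 29-30 |
Completion: P1=9  P2=30  P3=15  P4=29  P5=18
Turnaround (C−A): P1=9  P2=25  P3=7  P4=19  P5=7
Waiting times: P1=0, P2=24, P3=1, P4=8, P5=4
Average waiting = (0+24+1+8+4) / 5 = 37/5 = 7.40

7.40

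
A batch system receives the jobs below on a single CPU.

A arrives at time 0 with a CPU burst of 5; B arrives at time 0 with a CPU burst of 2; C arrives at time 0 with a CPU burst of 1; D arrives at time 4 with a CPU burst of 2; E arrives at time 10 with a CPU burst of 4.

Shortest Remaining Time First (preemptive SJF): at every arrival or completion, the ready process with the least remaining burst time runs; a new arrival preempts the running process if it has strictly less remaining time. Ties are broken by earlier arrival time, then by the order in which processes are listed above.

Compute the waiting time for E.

Timeline: | C 0-1 | B 1-3 | A 3-4 | D 4-6 | A 6-10 | E 10-14 |
Completion: A=10  B=3  C=1  D=6  E=14
Turnaround (C−A): A=10  B=3  C=1  D=2  E=4
Waiting(E) = turnaround − burst = 4 − 4 = 0

0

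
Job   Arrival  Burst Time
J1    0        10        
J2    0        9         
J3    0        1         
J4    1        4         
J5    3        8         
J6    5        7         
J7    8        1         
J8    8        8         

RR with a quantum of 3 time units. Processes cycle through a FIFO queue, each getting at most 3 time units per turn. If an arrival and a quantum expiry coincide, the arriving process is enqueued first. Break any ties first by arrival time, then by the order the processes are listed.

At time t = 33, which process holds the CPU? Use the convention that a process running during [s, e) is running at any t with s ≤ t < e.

J6

Schedule: | J1 0-3 | J2 3-6 | J3 6-7 | J4 7-10 | J5 10-13 | J1 13-16 | J6 16-19 | J2 19-22 | J7 22-23 | J8 23-26 | J4 26-27 | J5 27-30 | J1 30-33 | J6 33-36 | J2 36-39 | J8 39-42 | J5 42-44 | J1 44-45 | J6 45-46 | J8 46-48 |
Completion: J1=45  J2=39  J3=7  J4=27  J5=44  J6=46  J7=23  J8=48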